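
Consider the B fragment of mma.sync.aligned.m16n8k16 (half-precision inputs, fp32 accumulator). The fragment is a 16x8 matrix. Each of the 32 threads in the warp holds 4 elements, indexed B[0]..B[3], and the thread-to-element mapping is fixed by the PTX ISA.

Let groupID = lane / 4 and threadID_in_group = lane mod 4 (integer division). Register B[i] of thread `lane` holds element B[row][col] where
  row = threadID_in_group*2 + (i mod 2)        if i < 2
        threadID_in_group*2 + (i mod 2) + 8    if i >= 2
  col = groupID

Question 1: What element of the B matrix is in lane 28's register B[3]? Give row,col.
9,7

lane 28=>28/4=7, 28 mod 4=0
i=3  r:2·0+1+8=>9  c:7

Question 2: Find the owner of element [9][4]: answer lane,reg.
c=4->g=4  r=9->rb=1,t=0,b0=1
L=4*4+0=16  i=1*2+1=3

16,3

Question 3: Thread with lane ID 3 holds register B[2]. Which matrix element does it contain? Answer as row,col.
3: gid=0,tid=3
[2] (3*2+0+8,0) = (14,0)

14,0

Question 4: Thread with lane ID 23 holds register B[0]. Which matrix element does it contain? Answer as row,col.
L=23->g=23>>2=5, t=23&3=3
[0]->row 3·2+0+0=6  col g=5

6,5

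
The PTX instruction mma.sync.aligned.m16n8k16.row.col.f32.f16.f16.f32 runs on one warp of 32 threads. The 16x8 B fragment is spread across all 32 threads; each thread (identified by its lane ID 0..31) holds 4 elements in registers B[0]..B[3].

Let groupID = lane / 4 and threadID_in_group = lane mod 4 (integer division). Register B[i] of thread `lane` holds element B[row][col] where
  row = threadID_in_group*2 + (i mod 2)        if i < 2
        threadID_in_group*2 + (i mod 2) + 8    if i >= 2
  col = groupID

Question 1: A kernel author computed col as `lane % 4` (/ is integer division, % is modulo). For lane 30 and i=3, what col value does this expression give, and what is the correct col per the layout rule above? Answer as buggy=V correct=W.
buggy=2 correct=7

`lane % 4`[30,3]⇒2
L=30⇒gr=30>>2=7, th=30&3=2
[3]⇒row 2·2+1+8=13  col gr=7
col: 2 vs 7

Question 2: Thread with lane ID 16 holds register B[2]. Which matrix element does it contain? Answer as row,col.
8,4

lane 16=>16/4=4, 16 mod 4=0
i=2  r:2·0+0+8=>8  c:4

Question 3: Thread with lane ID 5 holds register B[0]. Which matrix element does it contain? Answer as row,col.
2,1

lane 5: G=1 (5/4), T=1 (5%4)
i=0: r=1*2+0+0=2, c=G=1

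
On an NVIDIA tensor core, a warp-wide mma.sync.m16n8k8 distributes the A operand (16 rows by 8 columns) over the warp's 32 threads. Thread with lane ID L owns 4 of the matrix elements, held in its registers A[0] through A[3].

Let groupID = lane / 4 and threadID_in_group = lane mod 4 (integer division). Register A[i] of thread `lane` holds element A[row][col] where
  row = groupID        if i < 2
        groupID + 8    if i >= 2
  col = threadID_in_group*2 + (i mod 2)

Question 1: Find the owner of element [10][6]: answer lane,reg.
11,2

r:10=>grp=2,rB=1  c:6=>tig=3,lo=0
L=2*4+3=11  i=1*2+0=2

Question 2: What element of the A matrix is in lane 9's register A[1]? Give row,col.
lane 9->9/4=2, 9 mod 4=1
i=1  r:2+0->2  c:2·1+1->3

2,3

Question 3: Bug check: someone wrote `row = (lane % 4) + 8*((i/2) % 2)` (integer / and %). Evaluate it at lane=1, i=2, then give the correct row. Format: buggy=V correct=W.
`(lane % 4) + 8*((i/2) % 2)`[1,2]->9
1: g=0,t=1
[2] (0+8,1*2+0) = (8,2)
row: 9 vs 8

buggy=9 correct=8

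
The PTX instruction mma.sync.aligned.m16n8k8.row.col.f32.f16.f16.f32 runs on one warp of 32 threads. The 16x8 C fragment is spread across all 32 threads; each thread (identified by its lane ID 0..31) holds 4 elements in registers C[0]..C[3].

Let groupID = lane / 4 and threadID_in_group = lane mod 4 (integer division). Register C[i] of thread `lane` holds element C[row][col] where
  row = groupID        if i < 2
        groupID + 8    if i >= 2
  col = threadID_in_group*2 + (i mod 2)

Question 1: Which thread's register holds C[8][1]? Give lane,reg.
r=8→G=0,rhi=1  c=1→T=0,p=1
L=0*4+0=0  i=1*2+1=3

0,3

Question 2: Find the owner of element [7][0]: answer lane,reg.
r:7=>grp=7,rB=0  c:0=>tig=0,lo=0
L=7*4+0=28  i=0*2+0=0

28,0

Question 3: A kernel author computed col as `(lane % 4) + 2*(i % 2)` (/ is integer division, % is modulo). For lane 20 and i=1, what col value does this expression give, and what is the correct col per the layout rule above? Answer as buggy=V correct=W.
buggy=2 correct=1

`(lane % 4) + 2*(i % 2)`[20,1]->2
lane 20: g=5 (20/4), t=0 (20%4)
i=1: r=5+0=5, c=0*2+1=1
col: 2 vs 1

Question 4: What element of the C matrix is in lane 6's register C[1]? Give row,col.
L=6->gid=6>>2=1, tid=6&3=2
[1]->row 1+0=1  col 2·2+1=5

1,5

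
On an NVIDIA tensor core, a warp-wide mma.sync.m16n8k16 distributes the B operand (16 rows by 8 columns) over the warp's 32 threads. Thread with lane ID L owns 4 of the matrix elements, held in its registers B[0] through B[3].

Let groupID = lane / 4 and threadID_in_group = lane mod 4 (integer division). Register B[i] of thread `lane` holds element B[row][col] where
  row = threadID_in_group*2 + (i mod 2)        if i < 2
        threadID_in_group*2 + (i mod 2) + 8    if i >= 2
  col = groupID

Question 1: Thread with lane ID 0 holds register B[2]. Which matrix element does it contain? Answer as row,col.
0: G=0,T=0
[2] (0*2+0+8,0) = (8,0)

8,0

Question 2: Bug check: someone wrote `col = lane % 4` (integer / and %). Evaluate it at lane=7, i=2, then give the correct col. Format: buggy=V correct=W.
buggy=3 correct=1

`lane % 4`[7,2]→3
7: G=1,T=3
[2] (3*2+0+8,1) = (14,1)
col: 3 vs 1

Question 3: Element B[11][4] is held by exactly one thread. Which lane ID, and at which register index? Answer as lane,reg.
c=4->g=4  r=11->rb=1,t=1,b0=1
L=4*4+1=17  i=1*2+1=3

17,3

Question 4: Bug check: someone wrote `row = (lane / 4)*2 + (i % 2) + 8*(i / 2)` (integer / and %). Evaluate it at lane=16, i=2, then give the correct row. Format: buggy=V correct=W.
`(lane / 4)*2 + (i % 2) + 8*(i / 2)`[16,2]=>16
L=16=>grp=16>>2=4, tig=16&3=0
[2]=>row 0·2+0+8=8  col grp=4
row: 16 vs 8

buggy=16 correct=8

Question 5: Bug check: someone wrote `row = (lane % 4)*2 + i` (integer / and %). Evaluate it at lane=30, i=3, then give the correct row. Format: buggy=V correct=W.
buggy=7 correct=13

`(lane % 4)*2 + i`[30,3]->7
lane 30->30/4=7, 30 mod 4=2
i=3  r:2·2+1+8->13  c:7
row: 7 vs 13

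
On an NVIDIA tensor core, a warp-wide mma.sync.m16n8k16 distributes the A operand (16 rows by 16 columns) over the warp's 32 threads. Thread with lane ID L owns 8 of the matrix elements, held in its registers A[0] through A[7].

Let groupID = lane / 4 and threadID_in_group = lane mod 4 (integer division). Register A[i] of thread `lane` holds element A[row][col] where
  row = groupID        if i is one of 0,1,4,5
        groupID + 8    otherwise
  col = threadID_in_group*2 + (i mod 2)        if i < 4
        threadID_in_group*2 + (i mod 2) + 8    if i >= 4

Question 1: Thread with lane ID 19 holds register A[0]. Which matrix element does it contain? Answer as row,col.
19: grp=4,tig=3
[0] (4+0,3*2+0+0) = (4,6)

4,6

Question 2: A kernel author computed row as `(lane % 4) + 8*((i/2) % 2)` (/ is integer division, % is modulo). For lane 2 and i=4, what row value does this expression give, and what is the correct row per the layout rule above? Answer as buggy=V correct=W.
buggy=2 correct=0

`(lane % 4) + 8*((i/2) % 2)`[2,4]→2
lane 2: G=0 (2/4), T=2 (2%4)
i=4: r=0+0=0, c=2*2+0+8=12
row: 2 vs 0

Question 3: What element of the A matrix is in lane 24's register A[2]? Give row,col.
L=24→G=24>>2=6, T=24&3=0
[2]→row 6+8=14  col 0·2+0+0=0

14,0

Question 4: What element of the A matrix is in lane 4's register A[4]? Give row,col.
lane 4: gr=1 (4/4), th=0 (4%4)
i=4: r=1+0=1, c=0*2+0+8=8

1,8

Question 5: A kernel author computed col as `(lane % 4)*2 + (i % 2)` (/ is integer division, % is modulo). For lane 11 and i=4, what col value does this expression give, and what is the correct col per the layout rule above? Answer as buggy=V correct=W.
`(lane % 4)*2 + (i % 2)`[11,4]->6
lane 11->11/4=2, 11 mod 4=3
i=4  r:2+0->2  c:2·3+0+8->14
col: 6 vs 14

buggy=6 correct=14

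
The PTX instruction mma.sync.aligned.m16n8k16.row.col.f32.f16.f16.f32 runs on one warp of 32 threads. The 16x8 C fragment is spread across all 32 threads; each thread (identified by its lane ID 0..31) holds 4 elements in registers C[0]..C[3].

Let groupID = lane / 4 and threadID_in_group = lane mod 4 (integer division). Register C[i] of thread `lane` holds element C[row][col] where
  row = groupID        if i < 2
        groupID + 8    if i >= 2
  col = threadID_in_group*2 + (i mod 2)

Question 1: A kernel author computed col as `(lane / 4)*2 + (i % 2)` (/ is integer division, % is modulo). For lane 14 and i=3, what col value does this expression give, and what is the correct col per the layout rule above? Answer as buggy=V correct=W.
`(lane / 4)*2 + (i % 2)`[14,3]=>7
L=14=>grp=14>>2=3, tig=14&3=2
[3]=>row 3+8=11  col 2·2+1=5
col: 7 vs 5

buggy=7 correct=5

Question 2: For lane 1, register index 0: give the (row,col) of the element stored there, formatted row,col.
0,2

lane 1→1/4=0, 1 mod 4=1
i=0  r:0+0→0  c:2·1+0→2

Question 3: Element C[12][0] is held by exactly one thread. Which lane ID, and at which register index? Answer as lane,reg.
16,2

r=12→G=4,rhi=1  c=0→T=0,p=0
L=4*4+0=16  i=1*2+0=2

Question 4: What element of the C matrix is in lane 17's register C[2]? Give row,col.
12,2

lane 17: gr=4 (17/4), th=1 (17%4)
i=2: r=4+8=12, c=1*2+0=2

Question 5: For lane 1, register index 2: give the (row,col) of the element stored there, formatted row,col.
lane 1: grp=0 (1/4), tig=1 (1%4)
i=2: r=0+8=8, c=1*2+0=2

8,2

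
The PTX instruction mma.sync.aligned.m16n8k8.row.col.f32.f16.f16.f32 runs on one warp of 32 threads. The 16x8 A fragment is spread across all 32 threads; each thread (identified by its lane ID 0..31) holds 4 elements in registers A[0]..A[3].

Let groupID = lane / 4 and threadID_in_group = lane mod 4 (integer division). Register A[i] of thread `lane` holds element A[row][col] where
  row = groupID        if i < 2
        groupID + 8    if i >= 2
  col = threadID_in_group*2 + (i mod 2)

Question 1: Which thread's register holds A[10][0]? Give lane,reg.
r:10=>grp=2,rB=1  c:0=>tig=0,lo=0
L=2*4+0=8  i=1*2+0=2

8,2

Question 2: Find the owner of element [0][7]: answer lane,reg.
r: 0->gid=0,r8=0  c: 7->tid=3,i&1=1
L=0*4+3=3  i=0*2+1=1

3,1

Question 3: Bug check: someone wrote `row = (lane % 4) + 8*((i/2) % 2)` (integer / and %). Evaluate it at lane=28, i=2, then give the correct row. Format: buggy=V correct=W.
`(lane % 4) + 8*((i/2) % 2)`[28,2]⇒8
L=28⇒gr=28>>2=7, th=28&3=0
[2]⇒row 7+8=15  col 0·2+0=0
row: 8 vs 15

buggy=8 correct=15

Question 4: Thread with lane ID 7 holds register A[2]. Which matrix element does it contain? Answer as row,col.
lane 7: gr=1 (7/4), th=3 (7%4)
i=2: r=1+8=9, c=3*2+0=6

9,6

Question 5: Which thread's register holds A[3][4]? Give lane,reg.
14,0

r: 3->gid=3,r8=0  c: 4->tid=2,i&1=0
L=3*4+2=14  i=0*2+0=0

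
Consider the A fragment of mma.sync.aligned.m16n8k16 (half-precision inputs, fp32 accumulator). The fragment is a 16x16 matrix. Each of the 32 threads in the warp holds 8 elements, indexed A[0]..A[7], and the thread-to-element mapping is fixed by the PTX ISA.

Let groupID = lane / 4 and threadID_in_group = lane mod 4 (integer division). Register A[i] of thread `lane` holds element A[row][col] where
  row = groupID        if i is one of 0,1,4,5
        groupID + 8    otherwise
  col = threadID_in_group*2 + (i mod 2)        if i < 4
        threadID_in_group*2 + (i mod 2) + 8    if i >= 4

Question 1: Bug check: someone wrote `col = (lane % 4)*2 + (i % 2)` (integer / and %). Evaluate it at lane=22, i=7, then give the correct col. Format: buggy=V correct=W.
buggy=5 correct=13

`(lane % 4)*2 + (i % 2)`[22,7]⇒5
22: gr=5,th=2
[7] (5+8,2*2+1+8) = (13,13)
col: 5 vs 13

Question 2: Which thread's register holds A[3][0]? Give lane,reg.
r: 3->gid=3,r8=0  c: 0->c8=0,tid=0,i&1=0
L=3*4+0=12  i=0*4+0*2+0=0

12,0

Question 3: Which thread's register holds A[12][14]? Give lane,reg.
r=12→G=4,rhi=1  c=14→chi=1,T=3,p=0
L=4*4+3=19  i=1*4+1*2+0=6

19,6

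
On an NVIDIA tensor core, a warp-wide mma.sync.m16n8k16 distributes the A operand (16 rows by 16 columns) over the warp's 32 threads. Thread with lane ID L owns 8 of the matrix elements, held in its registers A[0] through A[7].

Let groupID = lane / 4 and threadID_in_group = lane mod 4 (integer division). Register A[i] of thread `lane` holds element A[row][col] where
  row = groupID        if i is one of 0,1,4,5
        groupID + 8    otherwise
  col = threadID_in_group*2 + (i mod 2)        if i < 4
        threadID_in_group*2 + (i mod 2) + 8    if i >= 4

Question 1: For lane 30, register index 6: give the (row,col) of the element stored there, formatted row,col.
lane 30: gr=7 (30/4), th=2 (30%4)
i=6: r=7+8=15, c=2*2+0+8=12

15,12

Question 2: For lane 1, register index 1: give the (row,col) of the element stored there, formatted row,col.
0,3

lane 1: g=0 (1/4), t=1 (1%4)
i=1: r=0+0=0, c=1*2+1+0=3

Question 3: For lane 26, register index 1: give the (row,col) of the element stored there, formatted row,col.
L=26->gid=26>>2=6, tid=26&3=2
[1]->row 6+0=6  col 2·2+1+0=5

6,5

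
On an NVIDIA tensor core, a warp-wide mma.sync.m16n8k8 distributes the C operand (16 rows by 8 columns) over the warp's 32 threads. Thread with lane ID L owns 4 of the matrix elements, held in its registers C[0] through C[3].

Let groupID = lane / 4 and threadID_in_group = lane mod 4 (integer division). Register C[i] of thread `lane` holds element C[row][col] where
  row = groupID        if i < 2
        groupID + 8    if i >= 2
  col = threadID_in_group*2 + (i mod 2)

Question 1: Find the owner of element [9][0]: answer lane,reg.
4,2

r=9→G=1,rhi=1  c=0→T=0,p=0
L=1*4+0=4  i=1*2+0=2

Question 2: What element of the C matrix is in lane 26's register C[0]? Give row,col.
L=26→G=26>>2=6, T=26&3=2
[0]→row 6+0=6  col 2·2+0=4

6,4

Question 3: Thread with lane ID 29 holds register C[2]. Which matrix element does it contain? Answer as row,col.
L=29->g=29>>2=7, t=29&3=1
[2]->row 7+8=15  col 1·2+0=2

15,2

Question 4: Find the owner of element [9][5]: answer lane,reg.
r=9⇒gr=1,Rb=1  c=5⇒th=2,odd=1
L=1*4+2=6  i=1*2+1=3

6,3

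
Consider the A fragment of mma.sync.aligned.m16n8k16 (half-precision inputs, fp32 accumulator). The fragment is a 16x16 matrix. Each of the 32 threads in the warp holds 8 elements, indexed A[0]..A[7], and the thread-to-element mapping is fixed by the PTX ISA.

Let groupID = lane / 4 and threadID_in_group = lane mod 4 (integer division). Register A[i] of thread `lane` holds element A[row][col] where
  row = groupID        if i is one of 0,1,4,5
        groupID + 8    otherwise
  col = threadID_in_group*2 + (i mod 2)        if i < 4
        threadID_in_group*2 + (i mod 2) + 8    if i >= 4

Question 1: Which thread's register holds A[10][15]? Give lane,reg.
r:10=>grp=2,rB=1  c:15=>cB=1,tig=3,lo=1
L=2*4+3=11  i=1*4+1*2+1=7

11,7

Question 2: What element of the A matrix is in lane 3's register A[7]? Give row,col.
8,15

3: g=0,t=3
[7] (0+8,3*2+1+8) = (8,15)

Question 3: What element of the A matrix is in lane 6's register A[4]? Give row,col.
lane 6->6/4=1, 6 mod 4=2
i=4  r:1+0->1  c:2·2+0+8->12

1,12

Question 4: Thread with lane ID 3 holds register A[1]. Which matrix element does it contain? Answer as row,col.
0,7

L=3->g=3>>2=0, t=3&3=3
[1]->row 0+0=0  col 3·2+1+0=7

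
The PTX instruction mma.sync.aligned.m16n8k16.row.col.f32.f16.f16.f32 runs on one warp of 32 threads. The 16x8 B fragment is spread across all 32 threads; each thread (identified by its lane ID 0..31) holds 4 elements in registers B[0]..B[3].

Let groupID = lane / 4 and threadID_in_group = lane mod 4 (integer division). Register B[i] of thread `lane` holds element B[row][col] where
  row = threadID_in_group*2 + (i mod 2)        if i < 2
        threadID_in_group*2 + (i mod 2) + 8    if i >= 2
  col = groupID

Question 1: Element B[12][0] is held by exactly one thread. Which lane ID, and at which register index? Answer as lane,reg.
2,2

c=0⇒gr=0  r=12⇒Rb=1,th=2,odd=0
L=0*4+2=2  i=1*2+0=2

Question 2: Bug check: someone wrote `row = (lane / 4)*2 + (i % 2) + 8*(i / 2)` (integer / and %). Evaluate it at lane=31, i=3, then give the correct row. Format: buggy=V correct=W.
buggy=23 correct=15

`(lane / 4)*2 + (i % 2) + 8*(i / 2)`[31,3]⇒23
31: gr=7,th=3
[3] (3*2+1+8,7) = (15,7)
row: 23 vs 15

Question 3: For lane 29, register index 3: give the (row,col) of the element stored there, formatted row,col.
29: gr=7,th=1
[3] (1*2+1+8,7) = (11,7)

11,7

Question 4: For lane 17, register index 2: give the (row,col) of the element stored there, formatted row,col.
17: g=4,t=1
[2] (1*2+0+8,4) = (10,4)

10,4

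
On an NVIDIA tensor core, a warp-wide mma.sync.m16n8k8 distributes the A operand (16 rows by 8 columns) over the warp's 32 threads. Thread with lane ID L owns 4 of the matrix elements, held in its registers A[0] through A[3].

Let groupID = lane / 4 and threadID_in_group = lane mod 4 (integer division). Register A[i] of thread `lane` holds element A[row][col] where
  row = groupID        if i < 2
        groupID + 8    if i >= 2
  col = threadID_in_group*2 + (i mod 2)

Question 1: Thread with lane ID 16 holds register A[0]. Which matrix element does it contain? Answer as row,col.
lane 16⇒16/4=4, 16 mod 4=0
i=0  r:4+0⇒4  c:2·0+0⇒0

4,0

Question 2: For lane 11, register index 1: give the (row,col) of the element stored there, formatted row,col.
2,7

L=11->g=11>>2=2, t=11&3=3
[1]->row 2+0=2  col 3·2+1=7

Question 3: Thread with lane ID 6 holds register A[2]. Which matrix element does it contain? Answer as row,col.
6: grp=1,tig=2
[2] (1+8,2*2+0) = (9,4)

9,4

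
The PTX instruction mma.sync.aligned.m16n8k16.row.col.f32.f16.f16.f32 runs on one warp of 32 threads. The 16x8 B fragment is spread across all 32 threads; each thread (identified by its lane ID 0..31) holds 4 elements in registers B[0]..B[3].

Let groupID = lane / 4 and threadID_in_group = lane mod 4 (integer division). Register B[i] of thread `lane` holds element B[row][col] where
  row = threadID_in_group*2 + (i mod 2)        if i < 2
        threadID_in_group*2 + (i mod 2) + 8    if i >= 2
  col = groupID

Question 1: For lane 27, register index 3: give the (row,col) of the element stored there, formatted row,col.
L=27→G=27>>2=6, T=27&3=3
[3]→row 3·2+1+8=15  col G=6

15,6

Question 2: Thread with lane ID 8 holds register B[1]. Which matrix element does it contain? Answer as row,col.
1,2

lane 8: gid=2 (8/4), tid=0 (8%4)
i=1: r=0*2+1+0=1, c=gid=2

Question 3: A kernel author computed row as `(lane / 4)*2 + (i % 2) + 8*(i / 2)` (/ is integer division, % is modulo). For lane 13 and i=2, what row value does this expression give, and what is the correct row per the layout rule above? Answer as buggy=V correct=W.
buggy=14 correct=10

`(lane / 4)*2 + (i % 2) + 8*(i / 2)`[13,2]=>14
lane 13=>13/4=3, 13 mod 4=1
i=2  r:2·1+0+8=>10  c:3
row: 14 vs 10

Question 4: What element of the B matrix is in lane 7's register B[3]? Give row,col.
7: gid=1,tid=3
[3] (3*2+1+8,1) = (15,1)

15,1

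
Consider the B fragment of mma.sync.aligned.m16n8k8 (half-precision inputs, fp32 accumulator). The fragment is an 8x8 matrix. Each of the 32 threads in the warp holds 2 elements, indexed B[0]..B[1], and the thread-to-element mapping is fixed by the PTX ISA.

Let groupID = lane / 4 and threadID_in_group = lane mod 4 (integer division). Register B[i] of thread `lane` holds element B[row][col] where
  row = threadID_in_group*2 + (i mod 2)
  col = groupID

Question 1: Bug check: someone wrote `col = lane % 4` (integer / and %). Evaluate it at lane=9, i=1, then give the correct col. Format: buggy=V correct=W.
buggy=1 correct=2

`lane % 4`[9,1]->1
lane 9->9/4=2, 9 mod 4=1
i=1  r:2·1+1->3  c:2
col: 1 vs 2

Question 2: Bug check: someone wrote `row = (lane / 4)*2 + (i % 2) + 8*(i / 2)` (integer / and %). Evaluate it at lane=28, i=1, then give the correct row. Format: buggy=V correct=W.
buggy=15 correct=1

`(lane / 4)*2 + (i % 2) + 8*(i / 2)`[28,1]->15
lane 28->28/4=7, 28 mod 4=0
i=1  r:2·0+1->1  c:7
row: 15 vs 1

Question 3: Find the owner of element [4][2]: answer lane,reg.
10,0

c=2->g=2  r=4->t=2,b0=0
L=2*4+2=10  i=0=0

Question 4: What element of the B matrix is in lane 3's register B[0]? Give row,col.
6,0

lane 3: g=0 (3/4), t=3 (3%4)
i=0: r=3*2+0=6, c=g=0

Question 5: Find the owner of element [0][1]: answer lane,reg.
c: 1->gid=1  r: 0->tid=0,i&1=0
L=1*4+0=4  i=0=0

4,0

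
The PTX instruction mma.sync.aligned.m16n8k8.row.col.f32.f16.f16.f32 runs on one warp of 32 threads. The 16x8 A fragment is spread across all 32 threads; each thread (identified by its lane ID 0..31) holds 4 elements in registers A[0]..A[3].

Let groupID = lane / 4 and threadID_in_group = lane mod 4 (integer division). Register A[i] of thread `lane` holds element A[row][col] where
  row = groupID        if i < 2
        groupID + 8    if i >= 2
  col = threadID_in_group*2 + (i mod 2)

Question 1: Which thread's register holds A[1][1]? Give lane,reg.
r: 1->gid=1,r8=0  c: 1->tid=0,i&1=1
L=1*4+0=4  i=0*2+1=1

4,1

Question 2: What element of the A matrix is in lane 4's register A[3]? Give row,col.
lane 4: grp=1 (4/4), tig=0 (4%4)
i=3: r=1+8=9, c=0*2+1=1

9,1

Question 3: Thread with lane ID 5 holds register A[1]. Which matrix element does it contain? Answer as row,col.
5: g=1,t=1
[1] (1+0,1*2+1) = (1,3)

1,3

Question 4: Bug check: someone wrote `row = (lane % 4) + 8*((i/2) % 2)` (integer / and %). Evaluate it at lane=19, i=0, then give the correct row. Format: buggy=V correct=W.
buggy=3 correct=4

`(lane % 4) + 8*((i/2) % 2)`[19,0]→3
19: G=4,T=3
[0] (4+0,3*2+0) = (4,6)
row: 3 vs 4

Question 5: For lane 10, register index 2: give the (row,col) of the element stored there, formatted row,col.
10: G=2,T=2
[2] (2+8,2*2+0) = (10,4)

10,4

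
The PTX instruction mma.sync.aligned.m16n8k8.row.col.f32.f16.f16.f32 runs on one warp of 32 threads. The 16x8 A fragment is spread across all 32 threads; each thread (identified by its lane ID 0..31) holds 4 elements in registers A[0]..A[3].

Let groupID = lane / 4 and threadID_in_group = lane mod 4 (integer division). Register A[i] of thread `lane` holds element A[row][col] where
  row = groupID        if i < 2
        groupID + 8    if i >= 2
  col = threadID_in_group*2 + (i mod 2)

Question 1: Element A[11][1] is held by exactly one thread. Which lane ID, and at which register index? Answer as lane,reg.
12,3

r: 11->gid=3,r8=1  c: 1->tid=0,i&1=1
L=3*4+0=12  i=1*2+1=3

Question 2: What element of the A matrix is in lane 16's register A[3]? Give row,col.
lane 16=>16/4=4, 16 mod 4=0
i=3  r:4+8=>12  c:2·0+1=>1

12,1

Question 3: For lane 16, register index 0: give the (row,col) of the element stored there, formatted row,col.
4,0

L=16->gid=16>>2=4, tid=16&3=0
[0]->row 4+0=4  col 0·2+0=0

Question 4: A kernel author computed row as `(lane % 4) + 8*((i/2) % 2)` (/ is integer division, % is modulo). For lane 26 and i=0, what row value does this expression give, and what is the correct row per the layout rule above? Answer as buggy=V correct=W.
buggy=2 correct=6

`(lane % 4) + 8*((i/2) % 2)`[26,0]=>2
lane 26=>26/4=6, 26 mod 4=2
i=0  r:6+0=>6  c:2·2+0=>4
row: 2 vs 6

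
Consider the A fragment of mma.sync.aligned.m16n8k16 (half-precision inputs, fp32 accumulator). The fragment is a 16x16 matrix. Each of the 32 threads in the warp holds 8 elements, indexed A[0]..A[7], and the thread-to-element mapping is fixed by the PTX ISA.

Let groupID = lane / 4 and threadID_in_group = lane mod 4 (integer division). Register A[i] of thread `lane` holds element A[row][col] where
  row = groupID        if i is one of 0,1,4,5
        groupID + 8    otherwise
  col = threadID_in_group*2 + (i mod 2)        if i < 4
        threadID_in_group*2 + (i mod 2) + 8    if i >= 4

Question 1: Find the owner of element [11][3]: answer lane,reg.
r=11->g=3,rb=1  c=3->cb=0,t=1,b0=1
L=3*4+1=13  i=0*4+1*2+1=3

13,3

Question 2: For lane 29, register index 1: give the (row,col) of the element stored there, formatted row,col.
7,3

L=29->g=29>>2=7, t=29&3=1
[1]->row 7+0=7  col 1·2+1+0=3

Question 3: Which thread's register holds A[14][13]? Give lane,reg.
26,7

r=14->g=6,rb=1  c=13->cb=1,t=2,b0=1
L=6*4+2=26  i=1*4+1*2+1=7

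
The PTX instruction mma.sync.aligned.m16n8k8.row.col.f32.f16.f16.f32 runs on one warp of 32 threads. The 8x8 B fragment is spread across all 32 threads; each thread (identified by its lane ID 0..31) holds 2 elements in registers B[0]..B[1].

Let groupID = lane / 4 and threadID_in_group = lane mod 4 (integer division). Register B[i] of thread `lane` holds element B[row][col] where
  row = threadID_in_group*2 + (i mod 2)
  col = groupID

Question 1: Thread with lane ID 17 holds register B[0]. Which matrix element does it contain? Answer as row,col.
2,4

lane 17: gid=4 (17/4), tid=1 (17%4)
i=0: r=1*2+0=2, c=gid=4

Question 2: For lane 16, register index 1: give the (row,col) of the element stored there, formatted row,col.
16: grp=4,tig=0
[1] (0*2+1,4) = (1,4)

1,4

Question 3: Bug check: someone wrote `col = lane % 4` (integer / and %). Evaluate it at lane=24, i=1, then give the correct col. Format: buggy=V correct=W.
`lane % 4`[24,1]->0
L=24->gid=24>>2=6, tid=24&3=0
[1]->row 0·2+1=1  col gid=6
col: 0 vs 6

buggy=0 correct=6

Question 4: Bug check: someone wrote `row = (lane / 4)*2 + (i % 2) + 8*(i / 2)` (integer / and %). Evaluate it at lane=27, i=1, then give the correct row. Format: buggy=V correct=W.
`(lane / 4)*2 + (i % 2) + 8*(i / 2)`[27,1]=>13
lane 27: grp=6 (27/4), tig=3 (27%4)
i=1: r=3*2+1=7, c=grp=6
row: 13 vs 7

buggy=13 correct=7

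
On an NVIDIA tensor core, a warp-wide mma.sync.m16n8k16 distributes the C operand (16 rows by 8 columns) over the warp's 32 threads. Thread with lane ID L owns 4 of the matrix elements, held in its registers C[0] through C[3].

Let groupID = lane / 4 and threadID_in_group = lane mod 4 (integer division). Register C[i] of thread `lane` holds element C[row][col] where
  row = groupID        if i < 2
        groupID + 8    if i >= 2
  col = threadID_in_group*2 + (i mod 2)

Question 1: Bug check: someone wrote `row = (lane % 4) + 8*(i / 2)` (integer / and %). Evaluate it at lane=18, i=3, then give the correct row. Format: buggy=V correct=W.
`(lane % 4) + 8*(i / 2)`[18,3]⇒10
lane 18: gr=4 (18/4), th=2 (18%4)
i=3: r=4+8=12, c=2*2+1=5
row: 10 vs 12

buggy=10 correct=12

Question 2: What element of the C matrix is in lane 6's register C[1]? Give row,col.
lane 6: g=1 (6/4), t=2 (6%4)
i=1: r=1+0=1, c=2*2+1=5

1,5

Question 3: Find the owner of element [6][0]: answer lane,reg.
r: 6->gid=6,r8=0  c: 0->tid=0,i&1=0
L=6*4+0=24  i=0*2+0=0

24,0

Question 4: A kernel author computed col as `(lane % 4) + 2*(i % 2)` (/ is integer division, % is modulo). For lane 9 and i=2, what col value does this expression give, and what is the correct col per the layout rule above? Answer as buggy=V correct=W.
buggy=1 correct=2

`(lane % 4) + 2*(i % 2)`[9,2]⇒1
lane 9: gr=2 (9/4), th=1 (9%4)
i=2: r=2+8=10, c=1*2+0=2
col: 1 vs 2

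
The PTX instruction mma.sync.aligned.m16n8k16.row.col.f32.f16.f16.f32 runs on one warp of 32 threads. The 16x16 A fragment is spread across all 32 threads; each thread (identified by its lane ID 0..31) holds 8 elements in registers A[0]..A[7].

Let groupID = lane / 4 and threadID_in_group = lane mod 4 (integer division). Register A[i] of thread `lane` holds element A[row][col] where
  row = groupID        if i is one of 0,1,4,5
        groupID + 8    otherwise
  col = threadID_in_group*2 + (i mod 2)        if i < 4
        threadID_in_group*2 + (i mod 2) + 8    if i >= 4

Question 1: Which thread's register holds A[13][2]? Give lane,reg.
r=13→G=5,rhi=1  c=2→chi=0,T=1,p=0
L=5*4+1=21  i=0*4+1*2+0=2

21,2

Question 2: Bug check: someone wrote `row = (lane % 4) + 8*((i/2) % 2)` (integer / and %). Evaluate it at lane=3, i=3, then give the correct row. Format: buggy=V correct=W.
buggy=11 correct=8

`(lane % 4) + 8*((i/2) % 2)`[3,3]⇒11
lane 3: gr=0 (3/4), th=3 (3%4)
i=3: r=0+8=8, c=3*2+1+0=7
row: 11 vs 8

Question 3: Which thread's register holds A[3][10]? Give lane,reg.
r=3⇒gr=3,Rb=0  c=10⇒Cb=1,th=1,odd=0
L=3*4+1=13  i=1*4+0*2+0=4

13,4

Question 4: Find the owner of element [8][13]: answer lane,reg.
2,7

r=8⇒gr=0,Rb=1  c=13⇒Cb=1,th=2,odd=1
L=0*4+2=2  i=1*4+1*2+1=7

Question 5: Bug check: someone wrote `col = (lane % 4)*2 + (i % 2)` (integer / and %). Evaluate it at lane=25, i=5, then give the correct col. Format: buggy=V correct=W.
`(lane % 4)*2 + (i % 2)`[25,5]⇒3
lane 25⇒25/4=6, 25 mod 4=1
i=5  r:6+0⇒6  c:2·1+1+8⇒11
col: 3 vs 11

buggy=3 correct=11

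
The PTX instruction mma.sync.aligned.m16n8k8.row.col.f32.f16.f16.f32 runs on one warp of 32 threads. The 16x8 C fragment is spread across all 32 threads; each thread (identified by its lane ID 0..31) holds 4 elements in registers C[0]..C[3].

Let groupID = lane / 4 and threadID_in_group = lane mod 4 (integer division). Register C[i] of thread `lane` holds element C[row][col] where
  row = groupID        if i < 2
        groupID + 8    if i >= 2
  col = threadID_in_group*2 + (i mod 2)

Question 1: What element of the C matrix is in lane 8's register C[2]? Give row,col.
10,0

lane 8->8/4=2, 8 mod 4=0
i=2  r:2+8->10  c:2·0+0->0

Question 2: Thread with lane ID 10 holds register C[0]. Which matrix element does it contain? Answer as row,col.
L=10⇒gr=10>>2=2, th=10&3=2
[0]⇒row 2+0=2  col 2·2+0=4

2,4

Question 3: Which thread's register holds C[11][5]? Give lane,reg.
14,3

r=11⇒gr=3,Rb=1  c=5⇒th=2,odd=1
L=3*4+2=14  i=1*2+1=3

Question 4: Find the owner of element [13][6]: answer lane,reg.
r:13=>grp=5,rB=1  c:6=>tig=3,lo=0
L=5*4+3=23  i=1*2+0=2

23,2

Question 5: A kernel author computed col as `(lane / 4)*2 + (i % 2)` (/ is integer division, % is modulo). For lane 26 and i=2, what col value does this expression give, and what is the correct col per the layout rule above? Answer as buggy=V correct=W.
`(lane / 4)*2 + (i % 2)`[26,2]->12
26: gid=6,tid=2
[2] (6+8,2*2+0) = (14,4)
col: 12 vs 4

buggy=12 correct=4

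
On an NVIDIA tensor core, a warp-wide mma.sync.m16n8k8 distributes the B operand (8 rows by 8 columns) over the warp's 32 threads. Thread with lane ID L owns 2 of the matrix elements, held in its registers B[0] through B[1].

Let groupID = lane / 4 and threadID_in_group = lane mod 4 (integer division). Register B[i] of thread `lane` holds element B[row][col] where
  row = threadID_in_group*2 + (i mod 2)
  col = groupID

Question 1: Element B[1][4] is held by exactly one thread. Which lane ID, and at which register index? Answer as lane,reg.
c: 4->gid=4  r: 1->tid=0,i&1=1
L=4*4+0=16  i=1=1

16,1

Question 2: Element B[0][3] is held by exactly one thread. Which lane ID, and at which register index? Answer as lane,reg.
c: 3->gid=3  r: 0->tid=0,i&1=0
L=3*4+0=12  i=0=0

12,0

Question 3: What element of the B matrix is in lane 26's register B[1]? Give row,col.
5,6

lane 26: gr=6 (26/4), th=2 (26%4)
i=1: r=2*2+1=5, c=gr=6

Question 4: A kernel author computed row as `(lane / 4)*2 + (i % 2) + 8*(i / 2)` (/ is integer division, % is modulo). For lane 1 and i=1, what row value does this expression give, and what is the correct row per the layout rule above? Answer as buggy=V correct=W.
buggy=1 correct=3

`(lane / 4)*2 + (i % 2) + 8*(i / 2)`[1,1]→1
lane 1: G=0 (1/4), T=1 (1%4)
i=1: r=1*2+1=3, c=G=0
row: 1 vs 3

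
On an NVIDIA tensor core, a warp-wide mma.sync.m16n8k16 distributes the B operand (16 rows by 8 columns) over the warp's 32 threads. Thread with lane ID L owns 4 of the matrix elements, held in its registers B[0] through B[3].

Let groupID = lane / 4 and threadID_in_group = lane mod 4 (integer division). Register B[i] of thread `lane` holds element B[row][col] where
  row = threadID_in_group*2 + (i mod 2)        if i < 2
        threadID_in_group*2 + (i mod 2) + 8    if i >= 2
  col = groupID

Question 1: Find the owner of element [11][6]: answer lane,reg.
c=6→G=6  r=11→rhi=1,T=1,p=1
L=6*4+1=25  i=1*2+1=3

25,3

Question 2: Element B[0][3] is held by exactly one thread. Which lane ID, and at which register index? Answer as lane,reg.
12,0

c=3->g=3  r=0->rb=0,t=0,b0=0
L=3*4+0=12  i=0*2+0=0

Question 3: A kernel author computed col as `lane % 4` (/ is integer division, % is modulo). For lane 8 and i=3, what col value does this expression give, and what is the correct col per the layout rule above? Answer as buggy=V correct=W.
buggy=0 correct=2

`lane % 4`[8,3]⇒0
8: gr=2,th=0
[3] (0*2+1+8,2) = (9,2)
col: 0 vs 2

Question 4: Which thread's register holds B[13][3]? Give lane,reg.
14,3

c=3->g=3  r=13->rb=1,t=2,b0=1
L=3*4+2=14  i=1*2+1=3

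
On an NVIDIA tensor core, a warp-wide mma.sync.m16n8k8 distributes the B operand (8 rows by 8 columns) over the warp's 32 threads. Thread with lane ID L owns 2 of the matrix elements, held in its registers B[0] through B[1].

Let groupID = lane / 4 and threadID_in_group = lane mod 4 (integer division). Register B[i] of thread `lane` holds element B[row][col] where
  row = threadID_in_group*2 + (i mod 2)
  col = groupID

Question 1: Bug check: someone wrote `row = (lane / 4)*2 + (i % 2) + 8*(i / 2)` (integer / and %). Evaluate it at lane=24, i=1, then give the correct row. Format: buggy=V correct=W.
buggy=13 correct=1

`(lane / 4)*2 + (i % 2) + 8*(i / 2)`[24,1]=>13
lane 24: grp=6 (24/4), tig=0 (24%4)
i=1: r=0*2+1=1, c=grp=6
row: 13 vs 1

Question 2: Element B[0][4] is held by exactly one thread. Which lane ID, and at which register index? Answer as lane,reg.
c=4→G=4  r=0→T=0,p=0
L=4*4+0=16  i=0=0

16,0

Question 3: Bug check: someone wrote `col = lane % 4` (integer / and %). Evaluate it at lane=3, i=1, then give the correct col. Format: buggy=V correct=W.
buggy=3 correct=0

`lane % 4`[3,1]→3
3: G=0,T=3
[1] (3*2+1,0) = (7,0)
col: 3 vs 0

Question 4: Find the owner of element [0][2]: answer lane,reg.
8,0

c=2→G=2  r=0→T=0,p=0
L=2*4+0=8  i=0=0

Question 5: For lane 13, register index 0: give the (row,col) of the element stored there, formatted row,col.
2,3

L=13=>grp=13>>2=3, tig=13&3=1
[0]=>row 1·2+0=2  col grp=3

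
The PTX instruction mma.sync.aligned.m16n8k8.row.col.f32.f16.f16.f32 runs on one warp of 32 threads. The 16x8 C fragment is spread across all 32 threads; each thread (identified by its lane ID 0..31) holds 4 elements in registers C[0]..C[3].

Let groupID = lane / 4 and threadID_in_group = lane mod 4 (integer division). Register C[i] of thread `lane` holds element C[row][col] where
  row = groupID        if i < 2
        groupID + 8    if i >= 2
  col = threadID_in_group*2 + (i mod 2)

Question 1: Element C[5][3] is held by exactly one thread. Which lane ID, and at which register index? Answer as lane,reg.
r=5→G=5,rhi=0  c=3→T=1,p=1
L=5*4+1=21  i=0*2+1=1

21,1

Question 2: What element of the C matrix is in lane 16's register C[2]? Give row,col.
16: gr=4,th=0
[2] (4+8,0*2+0) = (12,0)

12,0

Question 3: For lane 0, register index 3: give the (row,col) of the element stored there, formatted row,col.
0: gr=0,th=0
[3] (0+8,0*2+1) = (8,1)

8,1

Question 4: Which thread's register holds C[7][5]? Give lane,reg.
30,1

r=7⇒gr=7,Rb=0  c=5⇒th=2,odd=1
L=7*4+2=30  i=0*2+1=1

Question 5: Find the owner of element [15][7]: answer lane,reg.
r: 15->gid=7,r8=1  c: 7->tid=3,i&1=1
L=7*4+3=31  i=1*2+1=3

31,3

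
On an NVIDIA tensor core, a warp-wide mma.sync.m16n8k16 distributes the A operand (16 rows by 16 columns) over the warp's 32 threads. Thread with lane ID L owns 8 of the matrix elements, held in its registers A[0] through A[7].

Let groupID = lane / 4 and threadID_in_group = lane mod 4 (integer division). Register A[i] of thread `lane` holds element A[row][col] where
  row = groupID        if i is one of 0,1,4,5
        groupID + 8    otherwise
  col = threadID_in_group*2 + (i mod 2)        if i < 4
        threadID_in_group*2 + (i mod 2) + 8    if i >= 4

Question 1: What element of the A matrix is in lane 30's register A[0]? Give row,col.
7,4

L=30->gid=30>>2=7, tid=30&3=2
[0]->row 7+0=7  col 2·2+0+0=4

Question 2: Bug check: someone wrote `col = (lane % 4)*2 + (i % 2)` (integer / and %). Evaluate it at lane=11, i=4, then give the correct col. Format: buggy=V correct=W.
buggy=6 correct=14

`(lane % 4)*2 + (i % 2)`[11,4]->6
lane 11->11/4=2, 11 mod 4=3
i=4  r:2+0->2  c:2·3+0+8->14
col: 6 vs 14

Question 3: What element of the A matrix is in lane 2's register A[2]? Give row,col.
8,4

2: gid=0,tid=2
[2] (0+8,2*2+0+0) = (8,4)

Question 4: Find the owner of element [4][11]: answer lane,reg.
17,5

r=4⇒gr=4,Rb=0  c=11⇒Cb=1,th=1,odd=1
L=4*4+1=17  i=1*4+0*2+1=5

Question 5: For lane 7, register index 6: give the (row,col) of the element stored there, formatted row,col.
lane 7→7/4=1, 7 mod 4=3
i=6  r:1+8→9  c:2·3+0+8→14

9,14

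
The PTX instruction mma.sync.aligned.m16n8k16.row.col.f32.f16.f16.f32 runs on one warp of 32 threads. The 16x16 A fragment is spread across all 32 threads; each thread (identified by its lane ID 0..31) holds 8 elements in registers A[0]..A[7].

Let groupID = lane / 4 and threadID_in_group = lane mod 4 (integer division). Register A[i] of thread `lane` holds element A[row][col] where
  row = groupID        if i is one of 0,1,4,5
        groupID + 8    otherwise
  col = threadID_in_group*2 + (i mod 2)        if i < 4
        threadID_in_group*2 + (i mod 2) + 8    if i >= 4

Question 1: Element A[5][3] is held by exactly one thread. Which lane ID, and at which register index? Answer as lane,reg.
r=5⇒gr=5,Rb=0  c=3⇒Cb=0,th=1,odd=1
L=5*4+1=21  i=0*4+0*2+1=1

21,1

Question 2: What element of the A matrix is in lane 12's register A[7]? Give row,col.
11,9

L=12->g=12>>2=3, t=12&3=0
[7]->row 3+8=11  col 0·2+1+8=9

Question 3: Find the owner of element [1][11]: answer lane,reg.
r=1⇒gr=1,Rb=0  c=11⇒Cb=1,th=1,odd=1
L=1*4+1=5  i=1*4+0*2+1=5

5,5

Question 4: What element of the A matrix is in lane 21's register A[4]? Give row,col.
lane 21→21/4=5, 21 mod 4=1
i=4  r:5+0→5  c:2·1+0+8→10

5,10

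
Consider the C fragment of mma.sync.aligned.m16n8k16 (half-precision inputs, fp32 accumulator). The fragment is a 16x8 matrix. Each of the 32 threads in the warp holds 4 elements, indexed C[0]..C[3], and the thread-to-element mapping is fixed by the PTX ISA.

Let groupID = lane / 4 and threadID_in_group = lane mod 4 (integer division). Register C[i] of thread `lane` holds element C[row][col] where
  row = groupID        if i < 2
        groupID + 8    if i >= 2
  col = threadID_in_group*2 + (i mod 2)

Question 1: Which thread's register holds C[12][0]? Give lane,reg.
16,2

r=12->g=4,rb=1  c=0->t=0,b0=0
L=4*4+0=16  i=1*2+0=2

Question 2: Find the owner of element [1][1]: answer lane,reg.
4,1

r=1→G=1,rhi=0  c=1→T=0,p=1
L=1*4+0=4  i=0*2+1=1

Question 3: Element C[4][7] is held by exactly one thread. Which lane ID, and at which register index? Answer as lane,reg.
19,1

r=4→G=4,rhi=0  c=7→T=3,p=1
L=4*4+3=19  i=0*2+1=1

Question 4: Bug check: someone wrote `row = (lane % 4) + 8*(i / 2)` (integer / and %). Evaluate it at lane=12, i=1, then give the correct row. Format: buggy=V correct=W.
buggy=0 correct=3

`(lane % 4) + 8*(i / 2)`[12,1]->0
L=12->gid=12>>2=3, tid=12&3=0
[1]->row 3+0=3  col 0·2+1=1
row: 0 vs 3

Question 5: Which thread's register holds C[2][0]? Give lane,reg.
8,0

r=2→G=2,rhi=0  c=0→T=0,p=0
L=2*4+0=8  i=0*2+0=0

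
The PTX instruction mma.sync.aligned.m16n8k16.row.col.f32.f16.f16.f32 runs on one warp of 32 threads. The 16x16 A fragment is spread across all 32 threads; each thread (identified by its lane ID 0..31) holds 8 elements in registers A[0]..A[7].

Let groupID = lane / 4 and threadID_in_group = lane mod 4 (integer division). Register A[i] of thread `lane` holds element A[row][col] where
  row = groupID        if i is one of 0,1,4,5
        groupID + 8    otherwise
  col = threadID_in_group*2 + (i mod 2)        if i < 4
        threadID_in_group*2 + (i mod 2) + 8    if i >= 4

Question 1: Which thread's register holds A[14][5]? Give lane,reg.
26,3

r=14→G=6,rhi=1  c=5→chi=0,T=2,p=1
L=6*4+2=26  i=0*4+1*2+1=3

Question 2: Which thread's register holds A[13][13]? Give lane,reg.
r=13⇒gr=5,Rb=1  c=13⇒Cb=1,th=2,odd=1
L=5*4+2=22  i=1*4+1*2+1=7

22,7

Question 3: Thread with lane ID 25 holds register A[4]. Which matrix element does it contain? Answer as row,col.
lane 25->25/4=6, 25 mod 4=1
i=4  r:6+0->6  c:2·1+0+8->10

6,10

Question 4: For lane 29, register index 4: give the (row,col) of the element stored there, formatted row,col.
7,10

lane 29->29/4=7, 29 mod 4=1
i=4  r:7+0->7  c:2·1+0+8->10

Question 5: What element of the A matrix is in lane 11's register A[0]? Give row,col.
L=11->g=11>>2=2, t=11&3=3
[0]->row 2+0=2  col 3·2+0+0=6

2,6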